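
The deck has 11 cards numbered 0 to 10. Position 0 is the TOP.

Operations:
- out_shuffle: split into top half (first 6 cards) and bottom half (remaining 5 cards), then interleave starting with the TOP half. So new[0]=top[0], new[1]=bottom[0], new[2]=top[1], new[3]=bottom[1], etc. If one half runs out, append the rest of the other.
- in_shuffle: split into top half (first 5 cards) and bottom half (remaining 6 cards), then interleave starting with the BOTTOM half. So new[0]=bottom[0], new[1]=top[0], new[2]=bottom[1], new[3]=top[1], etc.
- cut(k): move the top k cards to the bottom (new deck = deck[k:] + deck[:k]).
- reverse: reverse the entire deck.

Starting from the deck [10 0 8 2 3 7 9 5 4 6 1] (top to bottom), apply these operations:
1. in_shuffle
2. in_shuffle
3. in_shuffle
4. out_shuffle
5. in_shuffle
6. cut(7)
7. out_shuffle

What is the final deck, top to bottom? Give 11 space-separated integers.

Answer: 10 7 1 3 6 2 4 8 5 0 9

Derivation:
After op 1 (in_shuffle): [7 10 9 0 5 8 4 2 6 3 1]
After op 2 (in_shuffle): [8 7 4 10 2 9 6 0 3 5 1]
After op 3 (in_shuffle): [9 8 6 7 0 4 3 10 5 2 1]
After op 4 (out_shuffle): [9 3 8 10 6 5 7 2 0 1 4]
After op 5 (in_shuffle): [5 9 7 3 2 8 0 10 1 6 4]
After op 6 (cut(7)): [10 1 6 4 5 9 7 3 2 8 0]
After op 7 (out_shuffle): [10 7 1 3 6 2 4 8 5 0 9]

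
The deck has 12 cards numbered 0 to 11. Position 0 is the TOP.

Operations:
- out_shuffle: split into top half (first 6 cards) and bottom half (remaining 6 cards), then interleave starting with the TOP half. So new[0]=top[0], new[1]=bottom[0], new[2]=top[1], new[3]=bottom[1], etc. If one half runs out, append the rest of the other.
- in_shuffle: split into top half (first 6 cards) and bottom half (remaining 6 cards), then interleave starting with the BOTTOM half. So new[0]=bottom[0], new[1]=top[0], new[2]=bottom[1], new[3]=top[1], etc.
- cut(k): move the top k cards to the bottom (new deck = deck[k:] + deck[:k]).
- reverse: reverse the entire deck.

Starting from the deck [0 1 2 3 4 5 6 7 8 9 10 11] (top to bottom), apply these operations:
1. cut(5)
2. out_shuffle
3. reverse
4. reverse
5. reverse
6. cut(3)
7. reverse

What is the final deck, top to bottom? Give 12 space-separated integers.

After op 1 (cut(5)): [5 6 7 8 9 10 11 0 1 2 3 4]
After op 2 (out_shuffle): [5 11 6 0 7 1 8 2 9 3 10 4]
After op 3 (reverse): [4 10 3 9 2 8 1 7 0 6 11 5]
After op 4 (reverse): [5 11 6 0 7 1 8 2 9 3 10 4]
After op 5 (reverse): [4 10 3 9 2 8 1 7 0 6 11 5]
After op 6 (cut(3)): [9 2 8 1 7 0 6 11 5 4 10 3]
After op 7 (reverse): [3 10 4 5 11 6 0 7 1 8 2 9]

Answer: 3 10 4 5 11 6 0 7 1 8 2 9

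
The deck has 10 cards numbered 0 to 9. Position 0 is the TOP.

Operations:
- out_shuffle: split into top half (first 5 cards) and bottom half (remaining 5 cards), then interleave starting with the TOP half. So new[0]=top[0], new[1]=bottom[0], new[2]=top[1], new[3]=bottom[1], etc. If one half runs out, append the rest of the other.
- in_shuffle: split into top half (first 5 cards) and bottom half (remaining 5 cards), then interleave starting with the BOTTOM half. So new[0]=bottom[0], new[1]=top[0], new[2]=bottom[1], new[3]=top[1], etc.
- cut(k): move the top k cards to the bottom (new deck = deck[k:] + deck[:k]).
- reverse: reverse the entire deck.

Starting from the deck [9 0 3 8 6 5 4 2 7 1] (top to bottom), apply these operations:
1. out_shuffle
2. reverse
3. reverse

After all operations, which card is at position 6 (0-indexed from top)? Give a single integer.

Answer: 8

Derivation:
After op 1 (out_shuffle): [9 5 0 4 3 2 8 7 6 1]
After op 2 (reverse): [1 6 7 8 2 3 4 0 5 9]
After op 3 (reverse): [9 5 0 4 3 2 8 7 6 1]
Position 6: card 8.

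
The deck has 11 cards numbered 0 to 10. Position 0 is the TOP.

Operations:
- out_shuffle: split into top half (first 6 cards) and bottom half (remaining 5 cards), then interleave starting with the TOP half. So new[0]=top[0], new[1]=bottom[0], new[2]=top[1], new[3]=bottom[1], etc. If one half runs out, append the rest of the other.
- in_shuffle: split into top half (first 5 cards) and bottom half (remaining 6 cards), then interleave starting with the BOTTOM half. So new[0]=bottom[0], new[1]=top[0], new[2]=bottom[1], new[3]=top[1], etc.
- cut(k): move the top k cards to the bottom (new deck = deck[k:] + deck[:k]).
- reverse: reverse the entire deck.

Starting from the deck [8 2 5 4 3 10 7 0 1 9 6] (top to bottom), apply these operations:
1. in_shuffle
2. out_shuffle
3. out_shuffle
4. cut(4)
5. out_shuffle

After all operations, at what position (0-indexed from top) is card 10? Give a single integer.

After op 1 (in_shuffle): [10 8 7 2 0 5 1 4 9 3 6]
After op 2 (out_shuffle): [10 1 8 4 7 9 2 3 0 6 5]
After op 3 (out_shuffle): [10 2 1 3 8 0 4 6 7 5 9]
After op 4 (cut(4)): [8 0 4 6 7 5 9 10 2 1 3]
After op 5 (out_shuffle): [8 9 0 10 4 2 6 1 7 3 5]
Card 10 is at position 3.

Answer: 3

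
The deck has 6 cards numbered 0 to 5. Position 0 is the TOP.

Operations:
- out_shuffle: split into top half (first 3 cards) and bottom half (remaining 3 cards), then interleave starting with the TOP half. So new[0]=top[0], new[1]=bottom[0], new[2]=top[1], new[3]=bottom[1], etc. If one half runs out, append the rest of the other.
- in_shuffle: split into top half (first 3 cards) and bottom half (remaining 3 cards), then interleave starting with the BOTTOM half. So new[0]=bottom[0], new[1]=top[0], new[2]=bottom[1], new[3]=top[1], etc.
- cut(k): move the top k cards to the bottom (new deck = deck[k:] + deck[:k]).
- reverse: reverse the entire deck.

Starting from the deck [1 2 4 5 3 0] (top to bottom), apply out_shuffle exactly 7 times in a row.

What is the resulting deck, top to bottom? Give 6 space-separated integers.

Answer: 1 4 3 2 5 0

Derivation:
After op 1 (out_shuffle): [1 5 2 3 4 0]
After op 2 (out_shuffle): [1 3 5 4 2 0]
After op 3 (out_shuffle): [1 4 3 2 5 0]
After op 4 (out_shuffle): [1 2 4 5 3 0]
After op 5 (out_shuffle): [1 5 2 3 4 0]
After op 6 (out_shuffle): [1 3 5 4 2 0]
After op 7 (out_shuffle): [1 4 3 2 5 0]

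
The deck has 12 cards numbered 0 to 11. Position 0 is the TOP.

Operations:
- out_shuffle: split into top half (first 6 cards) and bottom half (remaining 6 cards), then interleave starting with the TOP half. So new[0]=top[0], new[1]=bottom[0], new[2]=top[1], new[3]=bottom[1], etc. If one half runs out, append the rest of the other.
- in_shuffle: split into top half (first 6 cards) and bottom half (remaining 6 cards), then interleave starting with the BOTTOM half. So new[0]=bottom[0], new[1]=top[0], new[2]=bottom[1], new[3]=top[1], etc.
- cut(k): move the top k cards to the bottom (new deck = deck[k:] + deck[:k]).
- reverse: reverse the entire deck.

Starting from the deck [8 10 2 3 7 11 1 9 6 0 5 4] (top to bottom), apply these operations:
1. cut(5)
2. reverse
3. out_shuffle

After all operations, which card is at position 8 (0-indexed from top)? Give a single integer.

Answer: 8

Derivation:
After op 1 (cut(5)): [11 1 9 6 0 5 4 8 10 2 3 7]
After op 2 (reverse): [7 3 2 10 8 4 5 0 6 9 1 11]
After op 3 (out_shuffle): [7 5 3 0 2 6 10 9 8 1 4 11]
Position 8: card 8.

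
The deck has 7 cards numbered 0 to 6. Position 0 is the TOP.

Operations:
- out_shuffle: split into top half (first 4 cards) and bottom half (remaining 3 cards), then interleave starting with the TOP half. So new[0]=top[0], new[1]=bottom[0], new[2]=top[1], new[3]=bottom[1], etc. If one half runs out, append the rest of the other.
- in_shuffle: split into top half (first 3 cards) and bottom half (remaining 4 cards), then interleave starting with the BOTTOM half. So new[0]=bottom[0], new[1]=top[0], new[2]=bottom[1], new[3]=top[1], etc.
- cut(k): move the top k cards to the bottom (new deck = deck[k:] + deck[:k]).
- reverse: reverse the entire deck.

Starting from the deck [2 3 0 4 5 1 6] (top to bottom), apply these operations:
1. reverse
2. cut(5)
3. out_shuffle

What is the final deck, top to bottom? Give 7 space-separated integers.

Answer: 3 5 2 4 6 0 1

Derivation:
After op 1 (reverse): [6 1 5 4 0 3 2]
After op 2 (cut(5)): [3 2 6 1 5 4 0]
After op 3 (out_shuffle): [3 5 2 4 6 0 1]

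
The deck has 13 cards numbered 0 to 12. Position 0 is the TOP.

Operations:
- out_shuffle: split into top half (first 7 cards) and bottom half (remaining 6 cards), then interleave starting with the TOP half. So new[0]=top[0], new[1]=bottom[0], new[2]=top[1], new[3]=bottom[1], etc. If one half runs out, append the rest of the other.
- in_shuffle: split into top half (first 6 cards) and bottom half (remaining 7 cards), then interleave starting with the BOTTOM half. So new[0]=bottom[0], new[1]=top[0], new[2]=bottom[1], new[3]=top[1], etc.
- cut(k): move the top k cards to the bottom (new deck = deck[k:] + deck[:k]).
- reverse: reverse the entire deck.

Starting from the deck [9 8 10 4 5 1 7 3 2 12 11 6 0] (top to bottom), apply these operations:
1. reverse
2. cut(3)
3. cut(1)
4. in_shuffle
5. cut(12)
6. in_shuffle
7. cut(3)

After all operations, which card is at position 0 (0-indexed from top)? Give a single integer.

After op 1 (reverse): [0 6 11 12 2 3 7 1 5 4 10 8 9]
After op 2 (cut(3)): [12 2 3 7 1 5 4 10 8 9 0 6 11]
After op 3 (cut(1)): [2 3 7 1 5 4 10 8 9 0 6 11 12]
After op 4 (in_shuffle): [10 2 8 3 9 7 0 1 6 5 11 4 12]
After op 5 (cut(12)): [12 10 2 8 3 9 7 0 1 6 5 11 4]
After op 6 (in_shuffle): [7 12 0 10 1 2 6 8 5 3 11 9 4]
After op 7 (cut(3)): [10 1 2 6 8 5 3 11 9 4 7 12 0]
Position 0: card 10.

Answer: 10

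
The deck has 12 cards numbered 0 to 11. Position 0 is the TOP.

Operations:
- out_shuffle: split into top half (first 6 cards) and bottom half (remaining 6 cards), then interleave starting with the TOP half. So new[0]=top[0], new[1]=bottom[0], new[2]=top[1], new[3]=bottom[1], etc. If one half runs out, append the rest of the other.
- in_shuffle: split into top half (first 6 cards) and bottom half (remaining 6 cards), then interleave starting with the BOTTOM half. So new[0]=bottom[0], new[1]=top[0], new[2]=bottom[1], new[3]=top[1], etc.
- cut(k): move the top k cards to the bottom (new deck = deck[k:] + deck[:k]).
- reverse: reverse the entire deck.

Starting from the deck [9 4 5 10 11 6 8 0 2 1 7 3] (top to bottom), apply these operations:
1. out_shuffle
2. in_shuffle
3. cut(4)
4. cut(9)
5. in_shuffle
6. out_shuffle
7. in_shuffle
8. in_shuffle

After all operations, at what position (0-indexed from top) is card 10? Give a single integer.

Answer: 0

Derivation:
After op 1 (out_shuffle): [9 8 4 0 5 2 10 1 11 7 6 3]
After op 2 (in_shuffle): [10 9 1 8 11 4 7 0 6 5 3 2]
After op 3 (cut(4)): [11 4 7 0 6 5 3 2 10 9 1 8]
After op 4 (cut(9)): [9 1 8 11 4 7 0 6 5 3 2 10]
After op 5 (in_shuffle): [0 9 6 1 5 8 3 11 2 4 10 7]
After op 6 (out_shuffle): [0 3 9 11 6 2 1 4 5 10 8 7]
After op 7 (in_shuffle): [1 0 4 3 5 9 10 11 8 6 7 2]
After op 8 (in_shuffle): [10 1 11 0 8 4 6 3 7 5 2 9]
Card 10 is at position 0.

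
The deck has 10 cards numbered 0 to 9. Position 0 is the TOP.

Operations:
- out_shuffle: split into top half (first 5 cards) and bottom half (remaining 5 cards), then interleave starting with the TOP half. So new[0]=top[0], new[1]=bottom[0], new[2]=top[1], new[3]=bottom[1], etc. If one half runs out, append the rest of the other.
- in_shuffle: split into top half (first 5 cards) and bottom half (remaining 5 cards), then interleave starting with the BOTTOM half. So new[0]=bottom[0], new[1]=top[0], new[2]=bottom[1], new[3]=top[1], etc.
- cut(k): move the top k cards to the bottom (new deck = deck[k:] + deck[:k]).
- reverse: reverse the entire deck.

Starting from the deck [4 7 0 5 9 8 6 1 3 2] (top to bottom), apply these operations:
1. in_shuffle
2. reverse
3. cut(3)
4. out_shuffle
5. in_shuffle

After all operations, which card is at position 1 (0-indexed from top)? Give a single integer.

After op 1 (in_shuffle): [8 4 6 7 1 0 3 5 2 9]
After op 2 (reverse): [9 2 5 3 0 1 7 6 4 8]
After op 3 (cut(3)): [3 0 1 7 6 4 8 9 2 5]
After op 4 (out_shuffle): [3 4 0 8 1 9 7 2 6 5]
After op 5 (in_shuffle): [9 3 7 4 2 0 6 8 5 1]
Position 1: card 3.

Answer: 3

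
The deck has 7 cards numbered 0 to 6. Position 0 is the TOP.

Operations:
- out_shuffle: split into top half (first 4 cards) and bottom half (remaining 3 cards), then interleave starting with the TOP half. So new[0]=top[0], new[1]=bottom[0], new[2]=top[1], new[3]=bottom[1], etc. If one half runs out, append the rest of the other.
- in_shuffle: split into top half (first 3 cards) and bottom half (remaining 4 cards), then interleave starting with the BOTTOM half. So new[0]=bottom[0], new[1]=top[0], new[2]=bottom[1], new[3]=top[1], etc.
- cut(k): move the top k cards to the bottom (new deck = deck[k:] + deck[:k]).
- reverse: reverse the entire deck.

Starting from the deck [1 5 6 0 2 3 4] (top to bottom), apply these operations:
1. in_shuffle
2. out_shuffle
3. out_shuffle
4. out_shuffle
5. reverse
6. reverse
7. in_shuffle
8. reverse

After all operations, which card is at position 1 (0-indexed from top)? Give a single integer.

Answer: 2

Derivation:
After op 1 (in_shuffle): [0 1 2 5 3 6 4]
After op 2 (out_shuffle): [0 3 1 6 2 4 5]
After op 3 (out_shuffle): [0 2 3 4 1 5 6]
After op 4 (out_shuffle): [0 1 2 5 3 6 4]
After op 5 (reverse): [4 6 3 5 2 1 0]
After op 6 (reverse): [0 1 2 5 3 6 4]
After op 7 (in_shuffle): [5 0 3 1 6 2 4]
After op 8 (reverse): [4 2 6 1 3 0 5]
Position 1: card 2.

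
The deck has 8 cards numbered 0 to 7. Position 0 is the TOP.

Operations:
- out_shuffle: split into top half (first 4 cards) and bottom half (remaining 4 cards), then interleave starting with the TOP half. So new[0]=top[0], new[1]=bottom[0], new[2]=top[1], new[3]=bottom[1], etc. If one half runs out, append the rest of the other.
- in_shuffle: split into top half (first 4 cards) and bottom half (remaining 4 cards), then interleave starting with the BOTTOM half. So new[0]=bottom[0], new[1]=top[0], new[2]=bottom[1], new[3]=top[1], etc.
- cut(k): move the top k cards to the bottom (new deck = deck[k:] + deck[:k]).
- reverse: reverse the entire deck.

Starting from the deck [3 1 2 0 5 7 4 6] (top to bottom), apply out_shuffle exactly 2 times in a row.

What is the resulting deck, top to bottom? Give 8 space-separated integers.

Answer: 3 2 5 4 1 0 7 6

Derivation:
After op 1 (out_shuffle): [3 5 1 7 2 4 0 6]
After op 2 (out_shuffle): [3 2 5 4 1 0 7 6]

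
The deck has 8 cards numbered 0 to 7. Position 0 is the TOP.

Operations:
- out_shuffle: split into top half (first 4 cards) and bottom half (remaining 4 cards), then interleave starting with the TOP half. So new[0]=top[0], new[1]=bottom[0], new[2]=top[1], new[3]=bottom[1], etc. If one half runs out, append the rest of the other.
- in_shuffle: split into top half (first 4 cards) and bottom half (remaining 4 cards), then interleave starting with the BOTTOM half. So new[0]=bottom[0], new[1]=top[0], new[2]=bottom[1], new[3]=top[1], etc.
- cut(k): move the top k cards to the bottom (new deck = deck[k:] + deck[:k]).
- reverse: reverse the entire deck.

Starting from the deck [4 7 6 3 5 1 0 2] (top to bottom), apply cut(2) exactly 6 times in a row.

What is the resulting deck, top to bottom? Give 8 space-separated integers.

Answer: 5 1 0 2 4 7 6 3

Derivation:
After op 1 (cut(2)): [6 3 5 1 0 2 4 7]
After op 2 (cut(2)): [5 1 0 2 4 7 6 3]
After op 3 (cut(2)): [0 2 4 7 6 3 5 1]
After op 4 (cut(2)): [4 7 6 3 5 1 0 2]
After op 5 (cut(2)): [6 3 5 1 0 2 4 7]
After op 6 (cut(2)): [5 1 0 2 4 7 6 3]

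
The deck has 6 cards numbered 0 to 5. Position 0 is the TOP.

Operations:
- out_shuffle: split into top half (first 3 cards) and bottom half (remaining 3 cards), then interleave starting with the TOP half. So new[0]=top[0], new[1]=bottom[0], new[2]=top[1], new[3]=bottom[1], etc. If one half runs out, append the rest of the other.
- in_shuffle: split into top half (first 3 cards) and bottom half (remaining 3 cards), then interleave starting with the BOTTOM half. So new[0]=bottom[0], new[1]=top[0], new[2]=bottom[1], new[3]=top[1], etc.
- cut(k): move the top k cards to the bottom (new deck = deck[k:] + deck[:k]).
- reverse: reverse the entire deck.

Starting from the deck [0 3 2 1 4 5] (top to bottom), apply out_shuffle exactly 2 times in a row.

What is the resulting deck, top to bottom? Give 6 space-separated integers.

After op 1 (out_shuffle): [0 1 3 4 2 5]
After op 2 (out_shuffle): [0 4 1 2 3 5]

Answer: 0 4 1 2 3 5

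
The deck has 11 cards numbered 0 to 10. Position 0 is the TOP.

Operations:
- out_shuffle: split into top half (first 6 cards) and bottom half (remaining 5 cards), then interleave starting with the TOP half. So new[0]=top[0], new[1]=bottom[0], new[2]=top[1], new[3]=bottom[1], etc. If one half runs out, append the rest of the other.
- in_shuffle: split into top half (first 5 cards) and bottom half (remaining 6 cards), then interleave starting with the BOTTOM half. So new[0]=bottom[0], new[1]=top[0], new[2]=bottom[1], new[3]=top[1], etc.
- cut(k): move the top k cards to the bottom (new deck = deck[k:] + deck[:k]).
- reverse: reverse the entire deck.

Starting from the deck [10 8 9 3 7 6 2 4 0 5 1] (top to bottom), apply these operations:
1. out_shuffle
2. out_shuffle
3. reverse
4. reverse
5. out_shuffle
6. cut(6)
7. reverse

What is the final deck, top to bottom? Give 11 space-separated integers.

After op 1 (out_shuffle): [10 2 8 4 9 0 3 5 7 1 6]
After op 2 (out_shuffle): [10 3 2 5 8 7 4 1 9 6 0]
After op 3 (reverse): [0 6 9 1 4 7 8 5 2 3 10]
After op 4 (reverse): [10 3 2 5 8 7 4 1 9 6 0]
After op 5 (out_shuffle): [10 4 3 1 2 9 5 6 8 0 7]
After op 6 (cut(6)): [5 6 8 0 7 10 4 3 1 2 9]
After op 7 (reverse): [9 2 1 3 4 10 7 0 8 6 5]

Answer: 9 2 1 3 4 10 7 0 8 6 5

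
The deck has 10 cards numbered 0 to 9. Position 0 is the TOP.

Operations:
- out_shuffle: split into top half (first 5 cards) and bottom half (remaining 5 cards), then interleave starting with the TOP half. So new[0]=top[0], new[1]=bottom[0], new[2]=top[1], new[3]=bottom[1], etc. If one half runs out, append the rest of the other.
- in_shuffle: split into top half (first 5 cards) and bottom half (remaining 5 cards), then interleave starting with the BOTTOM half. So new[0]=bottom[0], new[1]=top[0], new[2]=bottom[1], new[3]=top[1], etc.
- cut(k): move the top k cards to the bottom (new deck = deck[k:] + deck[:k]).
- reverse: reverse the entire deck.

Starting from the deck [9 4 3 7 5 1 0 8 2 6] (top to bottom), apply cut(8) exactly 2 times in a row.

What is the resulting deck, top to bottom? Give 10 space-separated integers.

Answer: 0 8 2 6 9 4 3 7 5 1

Derivation:
After op 1 (cut(8)): [2 6 9 4 3 7 5 1 0 8]
After op 2 (cut(8)): [0 8 2 6 9 4 3 7 5 1]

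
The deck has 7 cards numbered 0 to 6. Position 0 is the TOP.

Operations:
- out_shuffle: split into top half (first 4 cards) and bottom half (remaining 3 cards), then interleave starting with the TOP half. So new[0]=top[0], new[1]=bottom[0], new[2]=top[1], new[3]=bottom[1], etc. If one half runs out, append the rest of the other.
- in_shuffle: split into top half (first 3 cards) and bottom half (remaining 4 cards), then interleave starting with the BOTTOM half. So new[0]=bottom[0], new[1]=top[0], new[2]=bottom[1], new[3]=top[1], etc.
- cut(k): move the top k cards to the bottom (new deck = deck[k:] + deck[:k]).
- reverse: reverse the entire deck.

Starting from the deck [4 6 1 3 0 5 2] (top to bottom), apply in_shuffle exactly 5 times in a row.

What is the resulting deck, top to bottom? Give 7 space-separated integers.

Answer: 6 3 5 4 1 0 2

Derivation:
After op 1 (in_shuffle): [3 4 0 6 5 1 2]
After op 2 (in_shuffle): [6 3 5 4 1 0 2]
After op 3 (in_shuffle): [4 6 1 3 0 5 2]
After op 4 (in_shuffle): [3 4 0 6 5 1 2]
After op 5 (in_shuffle): [6 3 5 4 1 0 2]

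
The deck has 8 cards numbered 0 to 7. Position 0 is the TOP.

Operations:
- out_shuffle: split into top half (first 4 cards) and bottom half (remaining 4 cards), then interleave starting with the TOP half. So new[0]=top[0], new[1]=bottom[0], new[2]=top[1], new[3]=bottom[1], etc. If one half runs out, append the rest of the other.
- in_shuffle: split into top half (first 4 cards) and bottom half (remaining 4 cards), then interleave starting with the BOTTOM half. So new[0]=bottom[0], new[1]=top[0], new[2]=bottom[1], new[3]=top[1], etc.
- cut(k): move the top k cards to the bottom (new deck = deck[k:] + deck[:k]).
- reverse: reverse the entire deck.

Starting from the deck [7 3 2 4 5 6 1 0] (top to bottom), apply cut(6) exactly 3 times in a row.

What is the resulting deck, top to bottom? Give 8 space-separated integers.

After op 1 (cut(6)): [1 0 7 3 2 4 5 6]
After op 2 (cut(6)): [5 6 1 0 7 3 2 4]
After op 3 (cut(6)): [2 4 5 6 1 0 7 3]

Answer: 2 4 5 6 1 0 7 3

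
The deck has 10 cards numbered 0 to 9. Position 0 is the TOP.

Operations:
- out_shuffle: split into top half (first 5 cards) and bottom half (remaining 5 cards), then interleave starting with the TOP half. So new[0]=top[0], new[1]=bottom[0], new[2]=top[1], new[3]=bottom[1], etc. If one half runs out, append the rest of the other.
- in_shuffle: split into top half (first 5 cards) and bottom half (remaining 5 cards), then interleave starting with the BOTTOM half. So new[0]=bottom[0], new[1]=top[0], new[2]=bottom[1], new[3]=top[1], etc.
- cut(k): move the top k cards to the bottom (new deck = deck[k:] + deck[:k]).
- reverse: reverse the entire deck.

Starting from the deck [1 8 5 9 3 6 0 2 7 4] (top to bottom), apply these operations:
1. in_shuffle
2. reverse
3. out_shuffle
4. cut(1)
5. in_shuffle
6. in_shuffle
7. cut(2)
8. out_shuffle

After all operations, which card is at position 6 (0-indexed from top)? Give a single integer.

After op 1 (in_shuffle): [6 1 0 8 2 5 7 9 4 3]
After op 2 (reverse): [3 4 9 7 5 2 8 0 1 6]
After op 3 (out_shuffle): [3 2 4 8 9 0 7 1 5 6]
After op 4 (cut(1)): [2 4 8 9 0 7 1 5 6 3]
After op 5 (in_shuffle): [7 2 1 4 5 8 6 9 3 0]
After op 6 (in_shuffle): [8 7 6 2 9 1 3 4 0 5]
After op 7 (cut(2)): [6 2 9 1 3 4 0 5 8 7]
After op 8 (out_shuffle): [6 4 2 0 9 5 1 8 3 7]
Position 6: card 1.

Answer: 1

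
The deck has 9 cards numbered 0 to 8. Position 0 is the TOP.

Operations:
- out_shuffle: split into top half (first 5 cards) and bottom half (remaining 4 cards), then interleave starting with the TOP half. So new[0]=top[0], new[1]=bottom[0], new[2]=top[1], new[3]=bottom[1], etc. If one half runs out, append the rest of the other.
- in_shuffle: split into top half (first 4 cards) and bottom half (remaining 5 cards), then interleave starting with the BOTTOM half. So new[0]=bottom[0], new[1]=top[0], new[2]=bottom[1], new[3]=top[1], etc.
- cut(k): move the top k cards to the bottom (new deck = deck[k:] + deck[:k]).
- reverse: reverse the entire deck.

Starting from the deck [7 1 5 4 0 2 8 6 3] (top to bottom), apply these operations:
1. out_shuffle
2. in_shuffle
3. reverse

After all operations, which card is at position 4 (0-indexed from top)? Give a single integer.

After op 1 (out_shuffle): [7 2 1 8 5 6 4 3 0]
After op 2 (in_shuffle): [5 7 6 2 4 1 3 8 0]
After op 3 (reverse): [0 8 3 1 4 2 6 7 5]
Position 4: card 4.

Answer: 4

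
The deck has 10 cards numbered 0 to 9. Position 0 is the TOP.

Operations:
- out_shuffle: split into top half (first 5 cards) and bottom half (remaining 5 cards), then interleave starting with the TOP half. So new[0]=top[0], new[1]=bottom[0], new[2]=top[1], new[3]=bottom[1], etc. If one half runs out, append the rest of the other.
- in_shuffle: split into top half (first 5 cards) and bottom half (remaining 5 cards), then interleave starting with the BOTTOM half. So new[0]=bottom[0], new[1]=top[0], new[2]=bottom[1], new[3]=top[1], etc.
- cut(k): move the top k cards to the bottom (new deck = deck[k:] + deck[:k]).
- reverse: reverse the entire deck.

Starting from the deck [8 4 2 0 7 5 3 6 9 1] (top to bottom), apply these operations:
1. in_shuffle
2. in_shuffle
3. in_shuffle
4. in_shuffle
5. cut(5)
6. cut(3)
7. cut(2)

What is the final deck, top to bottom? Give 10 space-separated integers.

After op 1 (in_shuffle): [5 8 3 4 6 2 9 0 1 7]
After op 2 (in_shuffle): [2 5 9 8 0 3 1 4 7 6]
After op 3 (in_shuffle): [3 2 1 5 4 9 7 8 6 0]
After op 4 (in_shuffle): [9 3 7 2 8 1 6 5 0 4]
After op 5 (cut(5)): [1 6 5 0 4 9 3 7 2 8]
After op 6 (cut(3)): [0 4 9 3 7 2 8 1 6 5]
After op 7 (cut(2)): [9 3 7 2 8 1 6 5 0 4]

Answer: 9 3 7 2 8 1 6 5 0 4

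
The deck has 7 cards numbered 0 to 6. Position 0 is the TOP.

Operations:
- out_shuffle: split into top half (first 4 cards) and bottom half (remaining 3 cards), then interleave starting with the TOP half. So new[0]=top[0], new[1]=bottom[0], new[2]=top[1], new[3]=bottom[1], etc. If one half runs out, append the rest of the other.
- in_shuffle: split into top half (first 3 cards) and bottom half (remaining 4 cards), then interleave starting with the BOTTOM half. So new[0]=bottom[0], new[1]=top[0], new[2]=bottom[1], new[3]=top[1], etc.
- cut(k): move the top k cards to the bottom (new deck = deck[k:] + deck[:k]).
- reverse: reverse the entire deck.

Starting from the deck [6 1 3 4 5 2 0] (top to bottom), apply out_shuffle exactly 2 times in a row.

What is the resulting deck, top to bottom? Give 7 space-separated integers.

Answer: 6 3 5 0 1 4 2

Derivation:
After op 1 (out_shuffle): [6 5 1 2 3 0 4]
After op 2 (out_shuffle): [6 3 5 0 1 4 2]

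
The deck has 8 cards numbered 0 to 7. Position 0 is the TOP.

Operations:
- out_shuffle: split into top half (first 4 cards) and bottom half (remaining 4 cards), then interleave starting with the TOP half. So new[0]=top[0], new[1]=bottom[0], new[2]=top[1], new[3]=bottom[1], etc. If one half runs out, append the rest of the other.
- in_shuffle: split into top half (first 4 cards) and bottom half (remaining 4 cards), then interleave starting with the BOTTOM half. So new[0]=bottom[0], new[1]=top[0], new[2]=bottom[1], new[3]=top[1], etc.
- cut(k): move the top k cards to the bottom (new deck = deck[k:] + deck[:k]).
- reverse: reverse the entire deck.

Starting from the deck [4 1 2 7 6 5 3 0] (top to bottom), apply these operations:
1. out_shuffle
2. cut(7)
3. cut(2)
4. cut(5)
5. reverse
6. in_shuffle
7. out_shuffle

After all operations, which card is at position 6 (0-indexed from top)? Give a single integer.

Answer: 2

Derivation:
After op 1 (out_shuffle): [4 6 1 5 2 3 7 0]
After op 2 (cut(7)): [0 4 6 1 5 2 3 7]
After op 3 (cut(2)): [6 1 5 2 3 7 0 4]
After op 4 (cut(5)): [7 0 4 6 1 5 2 3]
After op 5 (reverse): [3 2 5 1 6 4 0 7]
After op 6 (in_shuffle): [6 3 4 2 0 5 7 1]
After op 7 (out_shuffle): [6 0 3 5 4 7 2 1]
Position 6: card 2.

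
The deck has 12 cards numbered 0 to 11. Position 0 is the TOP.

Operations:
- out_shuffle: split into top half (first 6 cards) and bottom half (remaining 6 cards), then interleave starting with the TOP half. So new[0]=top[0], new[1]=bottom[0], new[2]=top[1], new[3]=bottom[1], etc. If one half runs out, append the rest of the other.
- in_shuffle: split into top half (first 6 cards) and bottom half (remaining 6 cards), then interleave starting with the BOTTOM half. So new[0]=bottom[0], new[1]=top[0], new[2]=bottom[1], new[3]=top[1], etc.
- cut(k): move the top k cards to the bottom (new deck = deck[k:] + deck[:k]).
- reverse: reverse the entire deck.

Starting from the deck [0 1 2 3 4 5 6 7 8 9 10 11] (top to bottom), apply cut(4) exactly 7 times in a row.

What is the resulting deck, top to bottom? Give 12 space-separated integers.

After op 1 (cut(4)): [4 5 6 7 8 9 10 11 0 1 2 3]
After op 2 (cut(4)): [8 9 10 11 0 1 2 3 4 5 6 7]
After op 3 (cut(4)): [0 1 2 3 4 5 6 7 8 9 10 11]
After op 4 (cut(4)): [4 5 6 7 8 9 10 11 0 1 2 3]
After op 5 (cut(4)): [8 9 10 11 0 1 2 3 4 5 6 7]
After op 6 (cut(4)): [0 1 2 3 4 5 6 7 8 9 10 11]
After op 7 (cut(4)): [4 5 6 7 8 9 10 11 0 1 2 3]

Answer: 4 5 6 7 8 9 10 11 0 1 2 3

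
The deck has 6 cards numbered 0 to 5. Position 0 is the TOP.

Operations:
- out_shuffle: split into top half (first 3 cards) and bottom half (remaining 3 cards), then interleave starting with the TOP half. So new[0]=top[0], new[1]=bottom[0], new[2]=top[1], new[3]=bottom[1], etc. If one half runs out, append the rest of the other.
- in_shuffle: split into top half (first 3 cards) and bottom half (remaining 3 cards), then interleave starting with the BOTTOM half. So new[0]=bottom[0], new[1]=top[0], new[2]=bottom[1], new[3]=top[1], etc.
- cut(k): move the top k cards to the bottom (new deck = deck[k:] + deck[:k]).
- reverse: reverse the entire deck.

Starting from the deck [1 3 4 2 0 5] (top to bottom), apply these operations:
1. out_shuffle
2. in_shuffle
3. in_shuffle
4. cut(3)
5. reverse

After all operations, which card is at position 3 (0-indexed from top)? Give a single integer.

After op 1 (out_shuffle): [1 2 3 0 4 5]
After op 2 (in_shuffle): [0 1 4 2 5 3]
After op 3 (in_shuffle): [2 0 5 1 3 4]
After op 4 (cut(3)): [1 3 4 2 0 5]
After op 5 (reverse): [5 0 2 4 3 1]
Position 3: card 4.

Answer: 4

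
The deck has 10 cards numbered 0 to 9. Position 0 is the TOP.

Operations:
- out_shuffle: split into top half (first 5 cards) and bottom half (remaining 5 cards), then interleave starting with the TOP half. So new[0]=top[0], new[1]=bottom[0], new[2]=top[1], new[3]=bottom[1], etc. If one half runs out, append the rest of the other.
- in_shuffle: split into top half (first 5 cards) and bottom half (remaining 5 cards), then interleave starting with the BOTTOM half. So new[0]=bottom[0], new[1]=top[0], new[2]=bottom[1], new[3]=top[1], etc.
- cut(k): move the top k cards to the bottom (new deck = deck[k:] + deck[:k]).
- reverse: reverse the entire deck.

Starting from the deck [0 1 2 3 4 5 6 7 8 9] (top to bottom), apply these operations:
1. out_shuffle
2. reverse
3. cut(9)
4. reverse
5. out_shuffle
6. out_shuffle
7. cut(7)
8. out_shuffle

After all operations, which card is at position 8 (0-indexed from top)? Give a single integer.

Answer: 4

Derivation:
After op 1 (out_shuffle): [0 5 1 6 2 7 3 8 4 9]
After op 2 (reverse): [9 4 8 3 7 2 6 1 5 0]
After op 3 (cut(9)): [0 9 4 8 3 7 2 6 1 5]
After op 4 (reverse): [5 1 6 2 7 3 8 4 9 0]
After op 5 (out_shuffle): [5 3 1 8 6 4 2 9 7 0]
After op 6 (out_shuffle): [5 4 3 2 1 9 8 7 6 0]
After op 7 (cut(7)): [7 6 0 5 4 3 2 1 9 8]
After op 8 (out_shuffle): [7 3 6 2 0 1 5 9 4 8]
Position 8: card 4.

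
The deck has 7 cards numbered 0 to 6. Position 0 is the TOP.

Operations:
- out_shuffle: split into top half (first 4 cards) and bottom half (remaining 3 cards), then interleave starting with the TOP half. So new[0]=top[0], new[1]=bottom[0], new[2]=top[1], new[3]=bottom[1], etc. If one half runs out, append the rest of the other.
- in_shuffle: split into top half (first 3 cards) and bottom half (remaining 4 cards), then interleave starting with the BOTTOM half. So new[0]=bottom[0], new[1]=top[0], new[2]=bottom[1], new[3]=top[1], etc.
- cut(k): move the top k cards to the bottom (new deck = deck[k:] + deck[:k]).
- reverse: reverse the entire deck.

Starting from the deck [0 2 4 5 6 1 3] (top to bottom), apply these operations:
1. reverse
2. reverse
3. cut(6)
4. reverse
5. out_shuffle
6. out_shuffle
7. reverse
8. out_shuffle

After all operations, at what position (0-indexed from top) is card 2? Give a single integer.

After op 1 (reverse): [3 1 6 5 4 2 0]
After op 2 (reverse): [0 2 4 5 6 1 3]
After op 3 (cut(6)): [3 0 2 4 5 6 1]
After op 4 (reverse): [1 6 5 4 2 0 3]
After op 5 (out_shuffle): [1 2 6 0 5 3 4]
After op 6 (out_shuffle): [1 5 2 3 6 4 0]
After op 7 (reverse): [0 4 6 3 2 5 1]
After op 8 (out_shuffle): [0 2 4 5 6 1 3]
Card 2 is at position 1.

Answer: 1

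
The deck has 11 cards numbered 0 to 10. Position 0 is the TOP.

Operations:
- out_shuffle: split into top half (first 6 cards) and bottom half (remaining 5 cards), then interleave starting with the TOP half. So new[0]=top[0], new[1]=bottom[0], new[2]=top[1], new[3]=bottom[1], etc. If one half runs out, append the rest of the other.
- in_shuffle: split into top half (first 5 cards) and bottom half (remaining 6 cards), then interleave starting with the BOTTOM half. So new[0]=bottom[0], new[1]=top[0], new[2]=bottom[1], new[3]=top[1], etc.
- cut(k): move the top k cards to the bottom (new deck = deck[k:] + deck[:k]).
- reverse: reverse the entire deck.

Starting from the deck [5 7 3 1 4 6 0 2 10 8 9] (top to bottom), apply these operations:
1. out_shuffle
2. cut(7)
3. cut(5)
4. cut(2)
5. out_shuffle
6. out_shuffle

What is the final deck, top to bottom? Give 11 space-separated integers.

Answer: 2 1 9 0 3 8 6 7 10 4 5

Derivation:
After op 1 (out_shuffle): [5 0 7 2 3 10 1 8 4 9 6]
After op 2 (cut(7)): [8 4 9 6 5 0 7 2 3 10 1]
After op 3 (cut(5)): [0 7 2 3 10 1 8 4 9 6 5]
After op 4 (cut(2)): [2 3 10 1 8 4 9 6 5 0 7]
After op 5 (out_shuffle): [2 9 3 6 10 5 1 0 8 7 4]
After op 6 (out_shuffle): [2 1 9 0 3 8 6 7 10 4 5]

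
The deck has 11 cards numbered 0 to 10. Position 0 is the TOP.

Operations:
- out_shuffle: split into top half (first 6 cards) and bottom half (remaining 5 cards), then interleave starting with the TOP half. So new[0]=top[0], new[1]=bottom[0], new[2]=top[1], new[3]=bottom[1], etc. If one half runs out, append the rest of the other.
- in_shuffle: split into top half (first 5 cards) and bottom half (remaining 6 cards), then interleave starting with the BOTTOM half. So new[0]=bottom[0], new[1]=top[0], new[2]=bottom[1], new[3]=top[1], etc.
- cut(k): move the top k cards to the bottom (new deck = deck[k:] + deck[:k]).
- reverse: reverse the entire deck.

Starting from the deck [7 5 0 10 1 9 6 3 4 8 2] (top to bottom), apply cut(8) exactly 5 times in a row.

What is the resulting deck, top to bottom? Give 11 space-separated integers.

Answer: 3 4 8 2 7 5 0 10 1 9 6

Derivation:
After op 1 (cut(8)): [4 8 2 7 5 0 10 1 9 6 3]
After op 2 (cut(8)): [9 6 3 4 8 2 7 5 0 10 1]
After op 3 (cut(8)): [0 10 1 9 6 3 4 8 2 7 5]
After op 4 (cut(8)): [2 7 5 0 10 1 9 6 3 4 8]
After op 5 (cut(8)): [3 4 8 2 7 5 0 10 1 9 6]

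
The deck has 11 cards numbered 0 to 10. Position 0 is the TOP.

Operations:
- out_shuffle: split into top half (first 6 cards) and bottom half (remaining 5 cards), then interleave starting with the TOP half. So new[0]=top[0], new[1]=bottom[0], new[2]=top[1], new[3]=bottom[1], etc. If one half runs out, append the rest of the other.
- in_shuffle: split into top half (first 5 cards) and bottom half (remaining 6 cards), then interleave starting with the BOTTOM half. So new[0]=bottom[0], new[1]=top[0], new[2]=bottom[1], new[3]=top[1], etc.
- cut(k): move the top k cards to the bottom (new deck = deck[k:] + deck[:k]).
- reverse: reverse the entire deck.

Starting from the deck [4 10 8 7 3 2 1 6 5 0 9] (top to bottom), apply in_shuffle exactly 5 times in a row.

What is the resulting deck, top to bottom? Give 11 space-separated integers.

After op 1 (in_shuffle): [2 4 1 10 6 8 5 7 0 3 9]
After op 2 (in_shuffle): [8 2 5 4 7 1 0 10 3 6 9]
After op 3 (in_shuffle): [1 8 0 2 10 5 3 4 6 7 9]
After op 4 (in_shuffle): [5 1 3 8 4 0 6 2 7 10 9]
After op 5 (in_shuffle): [0 5 6 1 2 3 7 8 10 4 9]

Answer: 0 5 6 1 2 3 7 8 10 4 9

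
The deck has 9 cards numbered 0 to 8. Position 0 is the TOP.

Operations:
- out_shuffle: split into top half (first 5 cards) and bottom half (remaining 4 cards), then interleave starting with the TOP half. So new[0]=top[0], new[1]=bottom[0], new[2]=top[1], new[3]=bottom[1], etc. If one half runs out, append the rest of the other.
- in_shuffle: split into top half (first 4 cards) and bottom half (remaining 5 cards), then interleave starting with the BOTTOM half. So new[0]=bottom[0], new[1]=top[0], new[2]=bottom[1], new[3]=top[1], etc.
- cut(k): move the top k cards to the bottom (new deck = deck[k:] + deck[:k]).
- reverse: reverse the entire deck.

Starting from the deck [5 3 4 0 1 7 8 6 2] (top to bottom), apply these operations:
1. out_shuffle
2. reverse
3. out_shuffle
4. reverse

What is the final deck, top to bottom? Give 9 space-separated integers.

After op 1 (out_shuffle): [5 7 3 8 4 6 0 2 1]
After op 2 (reverse): [1 2 0 6 4 8 3 7 5]
After op 3 (out_shuffle): [1 8 2 3 0 7 6 5 4]
After op 4 (reverse): [4 5 6 7 0 3 2 8 1]

Answer: 4 5 6 7 0 3 2 8 1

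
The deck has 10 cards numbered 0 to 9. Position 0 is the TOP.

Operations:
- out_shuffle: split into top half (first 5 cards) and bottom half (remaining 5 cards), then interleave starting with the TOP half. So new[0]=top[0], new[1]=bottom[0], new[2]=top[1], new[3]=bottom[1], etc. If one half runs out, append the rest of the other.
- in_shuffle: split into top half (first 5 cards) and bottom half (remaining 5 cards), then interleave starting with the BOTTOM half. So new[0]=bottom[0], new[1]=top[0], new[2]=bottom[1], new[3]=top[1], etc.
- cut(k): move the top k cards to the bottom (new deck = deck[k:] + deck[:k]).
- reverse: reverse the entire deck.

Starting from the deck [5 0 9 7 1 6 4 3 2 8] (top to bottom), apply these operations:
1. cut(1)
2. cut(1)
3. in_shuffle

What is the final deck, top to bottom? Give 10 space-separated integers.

After op 1 (cut(1)): [0 9 7 1 6 4 3 2 8 5]
After op 2 (cut(1)): [9 7 1 6 4 3 2 8 5 0]
After op 3 (in_shuffle): [3 9 2 7 8 1 5 6 0 4]

Answer: 3 9 2 7 8 1 5 6 0 4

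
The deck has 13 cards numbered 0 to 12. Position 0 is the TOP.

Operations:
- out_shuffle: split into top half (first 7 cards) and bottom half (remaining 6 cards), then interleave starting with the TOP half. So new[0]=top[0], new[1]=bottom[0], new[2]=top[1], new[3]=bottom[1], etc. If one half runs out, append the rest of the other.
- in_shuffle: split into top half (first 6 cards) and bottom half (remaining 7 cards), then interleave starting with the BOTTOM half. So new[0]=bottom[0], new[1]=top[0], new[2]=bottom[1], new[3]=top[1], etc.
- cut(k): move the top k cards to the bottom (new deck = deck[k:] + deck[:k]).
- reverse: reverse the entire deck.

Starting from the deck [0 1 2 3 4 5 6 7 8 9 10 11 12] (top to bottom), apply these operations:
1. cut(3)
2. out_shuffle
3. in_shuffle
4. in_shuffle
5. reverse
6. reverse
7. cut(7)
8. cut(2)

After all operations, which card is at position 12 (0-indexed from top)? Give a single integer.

After op 1 (cut(3)): [3 4 5 6 7 8 9 10 11 12 0 1 2]
After op 2 (out_shuffle): [3 10 4 11 5 12 6 0 7 1 8 2 9]
After op 3 (in_shuffle): [6 3 0 10 7 4 1 11 8 5 2 12 9]
After op 4 (in_shuffle): [1 6 11 3 8 0 5 10 2 7 12 4 9]
After op 5 (reverse): [9 4 12 7 2 10 5 0 8 3 11 6 1]
After op 6 (reverse): [1 6 11 3 8 0 5 10 2 7 12 4 9]
After op 7 (cut(7)): [10 2 7 12 4 9 1 6 11 3 8 0 5]
After op 8 (cut(2)): [7 12 4 9 1 6 11 3 8 0 5 10 2]
Position 12: card 2.

Answer: 2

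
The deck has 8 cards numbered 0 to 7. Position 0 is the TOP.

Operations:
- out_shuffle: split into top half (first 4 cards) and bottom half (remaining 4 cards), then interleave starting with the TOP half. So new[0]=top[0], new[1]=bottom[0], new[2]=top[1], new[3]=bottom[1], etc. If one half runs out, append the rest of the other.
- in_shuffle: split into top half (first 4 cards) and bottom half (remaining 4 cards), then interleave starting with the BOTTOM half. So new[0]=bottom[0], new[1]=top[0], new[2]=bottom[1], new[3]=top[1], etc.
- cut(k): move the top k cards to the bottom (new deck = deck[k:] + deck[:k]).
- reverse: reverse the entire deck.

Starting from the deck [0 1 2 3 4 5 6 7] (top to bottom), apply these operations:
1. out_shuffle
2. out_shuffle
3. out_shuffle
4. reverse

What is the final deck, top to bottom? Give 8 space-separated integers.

Answer: 7 6 5 4 3 2 1 0

Derivation:
After op 1 (out_shuffle): [0 4 1 5 2 6 3 7]
After op 2 (out_shuffle): [0 2 4 6 1 3 5 7]
After op 3 (out_shuffle): [0 1 2 3 4 5 6 7]
After op 4 (reverse): [7 6 5 4 3 2 1 0]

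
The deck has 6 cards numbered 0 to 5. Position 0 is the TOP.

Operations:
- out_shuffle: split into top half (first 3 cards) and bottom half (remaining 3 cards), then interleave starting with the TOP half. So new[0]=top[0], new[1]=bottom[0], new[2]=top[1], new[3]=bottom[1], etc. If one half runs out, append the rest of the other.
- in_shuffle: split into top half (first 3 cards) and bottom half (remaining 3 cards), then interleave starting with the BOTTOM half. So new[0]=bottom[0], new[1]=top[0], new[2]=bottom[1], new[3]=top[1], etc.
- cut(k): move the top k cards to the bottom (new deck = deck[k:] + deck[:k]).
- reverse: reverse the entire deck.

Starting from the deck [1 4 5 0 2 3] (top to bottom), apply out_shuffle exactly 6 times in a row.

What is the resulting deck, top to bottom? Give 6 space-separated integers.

Answer: 1 2 0 5 4 3

Derivation:
After op 1 (out_shuffle): [1 0 4 2 5 3]
After op 2 (out_shuffle): [1 2 0 5 4 3]
After op 3 (out_shuffle): [1 5 2 4 0 3]
After op 4 (out_shuffle): [1 4 5 0 2 3]
After op 5 (out_shuffle): [1 0 4 2 5 3]
After op 6 (out_shuffle): [1 2 0 5 4 3]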